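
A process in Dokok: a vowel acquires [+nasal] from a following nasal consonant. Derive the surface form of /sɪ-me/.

The vowel /ɪ/ is adjacent to the following nasal /m/, so it acquires [+nasal] and surfaces as [ɪ̃].

[sɪ̃me]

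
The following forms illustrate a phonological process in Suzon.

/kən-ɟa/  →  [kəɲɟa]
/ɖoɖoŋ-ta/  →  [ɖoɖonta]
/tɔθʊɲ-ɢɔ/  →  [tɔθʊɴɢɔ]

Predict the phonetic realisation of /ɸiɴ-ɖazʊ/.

[ɸiɳɖazʊ]

The data show regressive place assimilation: /n/ → [ɲ] before /ɟ/; /ŋ/ → [n] before /t/; /ɲ/ → [ɴ] before /ɢ/. In each pair only place changes, matching the following consonant, while manner and voice stay constant.
/ɴ/ is a voiced uvular nasal. The following trigger /ɖ/ is retroflex, so /ɴ/ must become retroflex as well.
The voiced retroflex nasal is [ɳ], so /ɴ/ → [ɳ].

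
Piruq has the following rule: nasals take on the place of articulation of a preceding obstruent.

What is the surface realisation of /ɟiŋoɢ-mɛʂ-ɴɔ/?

The rule targets /m/ (voiced bilabial nasal), which sits after the trigger /ɢ/ (uvular).
Changing only its place to uvular gives [ɴ] — the voiced uvular nasal.
At the second juncture, /ɴ/ likewise becomes [ɳ] adjacent to /ʂ/.

[ɟiŋoɢɴɛʂɳɔ]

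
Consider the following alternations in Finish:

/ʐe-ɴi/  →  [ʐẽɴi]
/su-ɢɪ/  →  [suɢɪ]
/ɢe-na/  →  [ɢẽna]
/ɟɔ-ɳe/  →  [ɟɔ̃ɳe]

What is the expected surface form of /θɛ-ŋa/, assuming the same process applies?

The data show regressive nasality assimilation (vowel nasalisation): /e/ → [ẽ] before /ɴ/; /e/ → [ẽ] before /n/; /ɔ/ → [ɔ̃] before /ɳ/ — a vowel is nasalised by an immediately following nasal consonant.
No change occurs in [suɢɪ] because the vowel at the boundary is adjacent to an oral consonant, not a nasal (/u/ next to /ɢ/).
The vowel /ɛ/ is adjacent to the following nasal /ŋ/, so it acquires [+nasal] and surfaces as [ɛ̃].

[θɛ̃ŋa]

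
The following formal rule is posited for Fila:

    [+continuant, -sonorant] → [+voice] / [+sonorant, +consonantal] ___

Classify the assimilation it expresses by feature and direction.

progressive voicing assimilation

The structural change is [+voice], and the conditioning segment [+sonorant, +consonantal] (a sonorant consonant) is itself voiced, so the target comes to share the voicing of its neighbour — voicing assimilation.
The conditioning segment sits to the left of the focus bar, meaning the trigger precedes the segment that changes — progressive assimilation.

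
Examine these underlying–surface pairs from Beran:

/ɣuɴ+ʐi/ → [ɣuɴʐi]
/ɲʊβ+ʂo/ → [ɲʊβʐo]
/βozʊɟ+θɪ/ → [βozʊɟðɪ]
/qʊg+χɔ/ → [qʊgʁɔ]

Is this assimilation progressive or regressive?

Comparing underlying and surface forms, /ʂ/ → [ʐ] is the alternation; the neighbouring /β/ is constant.
The change voiceless → voiced matches the voicing of the preceding /β/, identifying this as voicing assimilation.
Checking the remaining alternations: /θ/ → [ð] after /ɟ/ (voiceless → voiced, matching voiced); /χ/ → [ʁ] after /g/ (voiceless → voiced, matching voiced) — only voicing changes, and always toward the preceding segment.
No alternation appears in [ɣuɴʐi]: there the adjacent consonants already agree in voicing (/ʐ/ and /ɴ/ are both voiced), so this form is consistent with the same rule.
The trigger is the preceding segment, so the direction is progressive (perseverative).

progressive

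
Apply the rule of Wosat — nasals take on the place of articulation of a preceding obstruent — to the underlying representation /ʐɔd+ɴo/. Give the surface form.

[ʐɔdno]

The rule targets /ɴ/ (voiced uvular nasal), which sits after the trigger /d/ (alveolar).
The voiced alveolar nasal is [n], so /ɴ/ → [n].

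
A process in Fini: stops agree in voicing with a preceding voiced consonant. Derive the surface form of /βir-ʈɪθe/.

[βirɖɪθe]

The rule targets /ʈ/ (voiceless retroflex stop), which sits after the trigger /r/ (voiced).
The voiced retroflex stop is [ɖ], so /ʈ/ → [ɖ].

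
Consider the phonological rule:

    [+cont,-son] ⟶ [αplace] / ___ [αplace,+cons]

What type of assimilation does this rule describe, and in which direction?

The rule copies the place features (abbreviated [place]) from the environment onto the target, so the assimilating feature is place.
Since the environment is written after the underscore, the trigger follows the target; the direction is regressive.

regressive place assimilation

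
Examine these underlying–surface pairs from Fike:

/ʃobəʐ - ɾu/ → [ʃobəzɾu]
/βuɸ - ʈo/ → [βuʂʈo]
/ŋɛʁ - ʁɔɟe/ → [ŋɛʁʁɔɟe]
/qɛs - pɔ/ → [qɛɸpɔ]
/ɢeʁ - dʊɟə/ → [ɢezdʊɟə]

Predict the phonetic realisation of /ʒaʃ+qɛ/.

[ʒaχqɛ]

The data show regressive place assimilation: /ʐ/ → [z] before /ɾ/; /ɸ/ → [ʂ] before /ʈ/; /s/ → [ɸ] before /p/; /ʁ/ → [z] before /d/. In each pair only place changes, matching the following consonant, while manner and voice stay constant.
No alternation appears in [ŋɛʁʁɔɟe]: there the adjacent consonants already agree in place (/ʁ/ and /ʁ/ are both uvular), so this form is consistent with the same rule.
/ʃ/ is a voiceless postalveolar fricative. The following trigger /q/ is uvular, so /ʃ/ must become uvular as well.
A voiceless uvular fricative is [χ], so the surface segment is [χ].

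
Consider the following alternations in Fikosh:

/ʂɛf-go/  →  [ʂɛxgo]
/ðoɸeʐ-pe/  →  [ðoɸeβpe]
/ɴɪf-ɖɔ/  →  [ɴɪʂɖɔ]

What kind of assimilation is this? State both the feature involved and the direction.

The segment that alternates is /f/, which surfaces as [x] when adjacent to /g/.
/f/ is labiodental while /g/ is velar; the output [x] is velar, matching the trigger — so the feature that spreads is place.
Manner and voice are unchanged, so the assimilation is partial, not total.
Checking the remaining alternations: /ʐ/ → [β] before /p/ (retroflex → bilabial, matching bilabial); /f/ → [ʂ] before /ɖ/ (labiodental → retroflex, matching retroflex) — only place changes, and always toward the following segment.
Since the segment that changes precedes the conditioning segment, the assimilation is regressive.

regressive place assimilation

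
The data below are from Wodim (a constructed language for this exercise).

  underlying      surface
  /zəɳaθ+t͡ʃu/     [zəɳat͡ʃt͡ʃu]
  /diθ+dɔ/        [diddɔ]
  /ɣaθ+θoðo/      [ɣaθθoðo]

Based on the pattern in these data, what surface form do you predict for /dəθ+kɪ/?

[dəkkɪ]

The data show regressive total assimilation (/θ/ → [t͡ʃ] before /t͡ʃ/; /θ/ → [d] before /d/): in every case the target segment becomes identical to its following neighbour, copying more than a single feature.
In [ɣaθθoðo] the two consonants at the boundary are already identical (/θ/ + /θ/), so the rule applies vacuously and nothing changes.
/θ/ is the segment targeted by the rule; it sits immediately before /k/, so it assimilates completely and surfaces as [k].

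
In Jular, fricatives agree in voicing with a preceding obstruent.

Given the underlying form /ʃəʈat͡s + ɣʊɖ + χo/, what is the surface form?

/ɣ/ is a voiced velar fricative. The preceding trigger /t͡s/ is voiceless, so /ɣ/ must become voiceless as well.
A voiceless velar fricative is [x], so the surface segment is [x].
At the second juncture, /χ/ likewise becomes [ʁ] adjacent to /ɖ/.

[ʃəʈat͡sxʊɖʁo]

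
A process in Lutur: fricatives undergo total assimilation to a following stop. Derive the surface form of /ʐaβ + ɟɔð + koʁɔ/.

/β/ is the segment targeted by the rule; it sits immediately before /ɟ/, so it assimilates completely and surfaces as [ɟ].
The same rule applies at the second boundary: /ð/ → [k] next to /k/.

[ʐaɟɟɔkkoʁɔ]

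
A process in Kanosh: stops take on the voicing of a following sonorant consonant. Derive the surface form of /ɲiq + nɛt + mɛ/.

The rule targets /q/ (voiceless uvular stop), which sits before the trigger /n/ (voiced).
Changing only its voicing to voiced gives [ɢ] — the voiced uvular stop.
At the second juncture, /t/ likewise becomes [d] adjacent to /m/.

[ɲiɢnɛdmɛ]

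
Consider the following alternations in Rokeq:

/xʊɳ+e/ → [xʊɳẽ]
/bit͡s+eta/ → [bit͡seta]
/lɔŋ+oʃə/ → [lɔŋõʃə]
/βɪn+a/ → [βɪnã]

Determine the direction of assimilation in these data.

progressive

The vowel /e/ surfaces as nasalised [ẽ] next to the preceding nasal /ɳ/ — it has acquired the [+nasal] feature of its neighbour.
Likewise in the remaining data: /o/ → [õ] after /ŋ/; /a/ → [ã] after /n/ — each time a vowel is nasalised next to a preceding nasal.
No change occurs in [bit͡seta] because the vowel at the boundary is adjacent to an oral consonant, not a nasal (/e/ next to /t͡s/).
Because the conditioning nasal is to the left of the vowel that changes, the process is progressive (perseverative).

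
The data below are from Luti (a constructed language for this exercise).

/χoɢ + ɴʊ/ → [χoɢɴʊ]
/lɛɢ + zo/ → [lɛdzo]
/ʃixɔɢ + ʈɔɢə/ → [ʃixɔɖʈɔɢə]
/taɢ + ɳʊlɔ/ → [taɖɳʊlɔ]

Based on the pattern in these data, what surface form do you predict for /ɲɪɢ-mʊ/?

The data show regressive place assimilation: /ɢ/ → [d] before /z/; /ɢ/ → [ɖ] before /ʈ/; /ɢ/ → [ɖ] before /ɳ/. In each pair only place changes, matching the following consonant, while manner and voice stay constant.
Nothing changes in [χoɢɴʊ]: there the adjacent consonants already agree in place (/ɢ/ and /ɴ/ are both uvular), so this form is consistent with the same rule.
/ɢ/ is a voiced uvular stop. The following trigger /m/ is bilabial, so /ɢ/ must become bilabial as well.
Changing only its place to bilabial gives [b] — the voiced bilabial stop.

[ɲɪbmʊ]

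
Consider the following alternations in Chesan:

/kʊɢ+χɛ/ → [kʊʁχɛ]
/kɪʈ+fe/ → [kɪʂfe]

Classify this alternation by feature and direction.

regressive manner assimilation

The segment that alternates is /ɢ/, which surfaces as [ʁ] when adjacent to /χ/.
/ɢ/ is a stop while /χ/ is a fricative; the output [ʁ] is a fricative, matching the trigger — so the feature that spreads is manner.
Place and voice are unchanged, so the assimilation is partial, not total.
Checking the remaining alternation: /ʈ/ → [ʂ] before /f/ (stop → fricative, matching a fricative) — only manner changes, and always toward the following segment.
Since the segment that changes precedes the conditioning segment, the assimilation is regressive.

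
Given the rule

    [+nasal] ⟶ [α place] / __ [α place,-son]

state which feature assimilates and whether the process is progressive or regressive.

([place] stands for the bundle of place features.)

The rule copies the place features (abbreviated [place]) from the environment onto the target, so the assimilating feature is place.
The conditioning segment sits to the right of the focus bar, meaning the trigger follows the segment that changes — regressive assimilation.

regressive place assimilation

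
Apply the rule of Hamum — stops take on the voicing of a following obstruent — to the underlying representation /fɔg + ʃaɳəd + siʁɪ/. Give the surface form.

The rule targets /g/ (voiced velar stop), which sits before the trigger /ʃ/ (voiceless).
Changing only its voicing to voiceless gives [k] — the voiceless velar stop.
At the second juncture, /d/ likewise becomes [t] adjacent to /s/.

[fɔkʃaɳətsiʁɪ]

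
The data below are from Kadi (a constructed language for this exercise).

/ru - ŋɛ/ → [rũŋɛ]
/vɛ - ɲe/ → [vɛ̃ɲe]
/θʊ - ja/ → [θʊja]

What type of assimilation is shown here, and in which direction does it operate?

The vowel /u/ surfaces as nasalised [ũ] next to the following nasal /ŋ/ — it has acquired the [+nasal] feature of its neighbour.
The other form shows the same pattern: /ɛ/ → [ɛ̃] before /ɲ/ — each time a vowel is nasalised next to a following nasal.
No change occurs in [θʊja] because the vowel at the boundary is adjacent to an oral consonant, not a nasal (/ʊ/ next to /j/).
Because the conditioning nasal is to the right of the vowel that changes, the process is regressive (anticipatory).

regressive nasality assimilation (vowel nasalisation)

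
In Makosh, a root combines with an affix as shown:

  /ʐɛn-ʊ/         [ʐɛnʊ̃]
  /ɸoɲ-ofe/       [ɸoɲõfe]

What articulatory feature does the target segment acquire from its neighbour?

The vowel /ʊ/ surfaces as nasalised [ʊ̃] next to the preceding nasal /n/ — it has acquired the [+nasal] feature of its neighbour.
Likewise in the remaining data: /o/ → [õ] after /ɲ/ — each time a vowel is nasalised next to a preceding nasal.

nasality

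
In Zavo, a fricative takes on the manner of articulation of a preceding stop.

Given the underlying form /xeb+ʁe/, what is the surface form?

The rule targets /ʁ/ (voiced uvular fricative), which sits after the trigger /b/ (stop).
The voiced uvular stop is [ɢ], so /ʁ/ → [ɢ].

[xebɢe]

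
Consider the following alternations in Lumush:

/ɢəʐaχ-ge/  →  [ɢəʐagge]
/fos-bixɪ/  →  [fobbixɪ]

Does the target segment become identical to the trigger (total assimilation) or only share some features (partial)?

total assimilation

Comparing underlying and surface forms, /χ/ → [g] is the alternation; the neighbouring /g/ is constant.
The output [g] is identical to the trigger /g/ — every feature (place, manner, voicing) has been copied — so this is total assimilation.
The remaining alternation confirms this: /s/ → [b] before /b/ — in each case the output is a copy of the following consonant.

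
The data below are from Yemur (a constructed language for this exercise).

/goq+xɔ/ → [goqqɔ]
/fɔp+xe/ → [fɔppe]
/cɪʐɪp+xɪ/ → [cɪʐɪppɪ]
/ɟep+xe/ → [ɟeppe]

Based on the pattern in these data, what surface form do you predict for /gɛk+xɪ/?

[gɛkkɪ]

The data show progressive total assimilation (/x/ → [q] after /q/; /x/ → [p] after /p/): in every case the target segment becomes identical to its preceding neighbour, copying more than a single feature.
/x/ is the segment targeted by the rule; it sits immediately after /k/, so it assimilates completely and surfaces as [k].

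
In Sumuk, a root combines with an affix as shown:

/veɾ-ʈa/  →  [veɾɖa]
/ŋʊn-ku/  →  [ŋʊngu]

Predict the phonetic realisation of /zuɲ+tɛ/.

[zuɲdɛ]

The data show progressive voicing assimilation: /ʈ/ → [ɖ] after /ɾ/; /k/ → [g] after /n/. In each pair only voicing changes, matching the preceding consonant, while place and manner stay constant.
/t/ is a voiceless alveolar stop. The preceding trigger /ɲ/ is voiced, so /t/ must become voiced as well.
The voiced alveolar stop is [d], so /t/ → [d].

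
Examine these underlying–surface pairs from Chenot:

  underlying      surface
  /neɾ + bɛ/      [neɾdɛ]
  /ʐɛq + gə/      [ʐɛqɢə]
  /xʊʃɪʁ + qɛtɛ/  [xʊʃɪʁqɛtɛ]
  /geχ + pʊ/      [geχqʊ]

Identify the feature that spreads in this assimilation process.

Comparing underlying and surface forms, /b/ → [d] is the alternation; the neighbouring /ɾ/ is constant.
/b/ is bilabial while /ɾ/ is alveolar; the output [d] is alveolar, matching the trigger — so the feature that spreads is place.
Checking the remaining alternations: /g/ → [ɢ] after /q/ (velar → uvular, matching uvular); /p/ → [q] after /χ/ (bilabial → uvular, matching uvular) — only place changes, and always toward the preceding segment.
No alternation appears in [xʊʃɪʁqɛtɛ]: there the adjacent consonants already agree in place (/q/ and /ʁ/ are both uvular), so this form is consistent with the same rule.

place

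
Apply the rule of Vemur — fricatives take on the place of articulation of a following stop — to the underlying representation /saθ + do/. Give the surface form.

/θ/ is a voiceless dental fricative. The following trigger /d/ is alveolar, so /θ/ must become alveolar as well.
A voiceless alveolar fricative is [s], so the surface segment is [s].

[sasdo]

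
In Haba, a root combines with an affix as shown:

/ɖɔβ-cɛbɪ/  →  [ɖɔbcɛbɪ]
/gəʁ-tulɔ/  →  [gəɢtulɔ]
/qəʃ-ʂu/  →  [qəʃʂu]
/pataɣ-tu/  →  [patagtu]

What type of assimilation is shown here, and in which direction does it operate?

The segment that alternates is /β/, which surfaces as [b] when adjacent to /c/.
/β/ is a fricative while /c/ is a stop; the output [b] is a stop, matching the trigger — so the feature that spreads is manner.
Place and voice are unchanged, so the assimilation is partial, not total.
The same holds elsewhere in the data: /ʁ/ → [ɢ] before /t/ (fricative → stop, matching a stop); /ɣ/ → [g] before /t/ (fricative → stop, matching a stop) — only manner changes, and always toward the following segment.
Nothing changes in [qəʃʂu]: there the adjacent consonants already agree in manner (/ʃ/ and /ʂ/ are both fricatives), so this form is consistent with the same rule.
Since the segment that changes precedes the conditioning segment, the assimilation is regressive.

regressive manner assimilation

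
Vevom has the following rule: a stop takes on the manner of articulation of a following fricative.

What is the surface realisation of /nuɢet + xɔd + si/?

[nuɢesxɔzsi]

The rule targets /t/ (voiceless alveolar stop), which sits before the trigger /x/ (fricative).
A voiceless alveolar fricative is [s], so the surface segment is [s].
The same rule applies at the second boundary: /d/ → [z] next to /s/.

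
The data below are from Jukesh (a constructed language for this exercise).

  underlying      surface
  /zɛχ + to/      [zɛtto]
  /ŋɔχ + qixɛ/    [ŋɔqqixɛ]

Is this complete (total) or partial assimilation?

total assimilation

Comparing underlying and surface forms, /χ/ → [t] is the alternation; the neighbouring /t/ is constant.
The output [t] is identical to the trigger /t/ — every feature (place, manner, voicing) has been copied — so this is total assimilation.
The remaining alternation confirms this: /χ/ → [q] before /q/ — in each case the output is a copy of the following consonant.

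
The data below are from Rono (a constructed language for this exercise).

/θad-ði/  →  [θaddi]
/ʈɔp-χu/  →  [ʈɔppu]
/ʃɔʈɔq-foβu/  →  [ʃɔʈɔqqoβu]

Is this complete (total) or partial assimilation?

Underlying /ð/ is realised as [d] next to /d/; /d/ itself does not change.
The output [d] is identical to the trigger /d/ — every feature (place, manner, voicing) has been copied — so this is total assimilation.
The other forms behave the same way: /χ/ → [p] after /p/; /f/ → [q] after /q/ — in each case the output is a copy of the preceding consonant.

total assimilation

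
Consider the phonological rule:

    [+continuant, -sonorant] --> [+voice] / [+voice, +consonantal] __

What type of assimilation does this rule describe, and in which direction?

progressive voicing assimilation

The structural change is [+voice], and the conditioning segment [+voice, +consonantal] (a voiced consonant) is itself voiced, so the target comes to share the voicing of its neighbour — voicing assimilation.
Since the environment is written before the underscore, the trigger precedes the target; the direction is progressive.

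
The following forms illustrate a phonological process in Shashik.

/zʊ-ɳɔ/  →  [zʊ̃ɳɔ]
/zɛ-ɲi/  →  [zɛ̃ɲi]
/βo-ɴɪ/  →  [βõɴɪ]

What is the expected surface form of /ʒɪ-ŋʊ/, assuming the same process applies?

[ʒɪ̃ŋʊ]

The data show regressive nasality assimilation (vowel nasalisation): /ʊ/ → [ʊ̃] before /ɳ/; /ɛ/ → [ɛ̃] before /ɲ/; /o/ → [õ] before /ɴ/ — a vowel is nasalised by an immediately following nasal consonant.
/ɪ/ sits next to the nasal /ŋ/ and is therefore nasalised to [ɪ̃].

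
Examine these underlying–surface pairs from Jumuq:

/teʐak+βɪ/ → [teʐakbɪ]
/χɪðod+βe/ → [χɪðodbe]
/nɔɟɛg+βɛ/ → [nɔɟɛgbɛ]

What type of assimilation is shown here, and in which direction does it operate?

The segment that alternates is /β/, which surfaces as [b] when adjacent to /k/.
The change fricative → stop matches the manner of the preceding /k/, identifying this as manner assimilation.
Place and voice are unchanged, so the assimilation is partial, not total.
The other alternating forms pattern the same way: /β/ → [b] after /d/ (fricative → stop, matching a stop); /β/ → [b] after /g/ (fricative → stop, matching a stop) — only manner changes, and always toward the preceding segment.
Since the segment that changes follows the conditioning segment, the assimilation is progressive.

progressive manner assimilation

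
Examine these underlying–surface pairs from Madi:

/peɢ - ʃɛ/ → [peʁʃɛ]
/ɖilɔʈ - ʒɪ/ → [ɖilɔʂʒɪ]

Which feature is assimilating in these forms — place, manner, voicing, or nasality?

Underlying /ɢ/ is realised as [ʁ] next to /ʃ/; /ʃ/ itself does not change.
The change stop → fricative matches the manner of the following /ʃ/, identifying this as manner assimilation.
Checking the remaining alternation: /ʈ/ → [ʂ] before /ʒ/ (stop → fricative, matching a fricative) — only manner changes, and always toward the following segment.

manner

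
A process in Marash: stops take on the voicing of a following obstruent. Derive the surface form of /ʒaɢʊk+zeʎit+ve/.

[ʒaɢʊgzeʎidve]

The rule targets /k/ (voiceless velar stop), which sits before the trigger /z/ (voiced).
Changing only its voicing to voiced gives [g] — the voiced velar stop.
At the second juncture, /t/ likewise becomes [d] adjacent to /v/.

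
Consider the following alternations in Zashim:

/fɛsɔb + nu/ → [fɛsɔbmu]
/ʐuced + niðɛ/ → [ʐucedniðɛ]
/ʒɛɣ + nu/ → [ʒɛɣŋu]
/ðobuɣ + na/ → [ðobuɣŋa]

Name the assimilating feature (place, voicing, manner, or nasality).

place

Comparing underlying and surface forms, /n/ → [m] is the alternation; the neighbouring /b/ is constant.
/n/ is alveolar while /b/ is bilabial; the output [m] is bilabial, matching the trigger — so the feature that spreads is place.
The other alternating form patterns the same way: /n/ → [ŋ] after /ɣ/ (alveolar → velar, matching velar) — only place changes, and always toward the preceding segment.
No alternation appears in [ʐucedniðɛ]: there the adjacent consonants already agree in place (/n/ and /d/ are both alveolar), so this form is consistent with the same rule.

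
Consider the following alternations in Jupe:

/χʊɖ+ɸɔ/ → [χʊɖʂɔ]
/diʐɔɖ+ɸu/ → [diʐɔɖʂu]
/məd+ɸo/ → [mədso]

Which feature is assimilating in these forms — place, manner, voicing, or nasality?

place

Comparing underlying and surface forms, /ɸ/ → [ʂ] is the alternation; the neighbouring /ɖ/ is constant.
The change bilabial → retroflex matches the place of the preceding /ɖ/, identifying this as place assimilation.
Checking the remaining alternation: /ɸ/ → [s] after /d/ (bilabial → alveolar, matching alveolar) — only place changes, and always toward the preceding segment.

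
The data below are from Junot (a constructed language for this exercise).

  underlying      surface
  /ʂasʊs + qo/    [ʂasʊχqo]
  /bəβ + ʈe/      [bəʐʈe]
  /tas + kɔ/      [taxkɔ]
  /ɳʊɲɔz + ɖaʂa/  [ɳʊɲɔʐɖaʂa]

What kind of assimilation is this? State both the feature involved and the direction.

Comparing underlying and surface forms, /s/ → [χ] is the alternation; the neighbouring /q/ is constant.
/s/ is alveolar while /q/ is uvular; the output [χ] is uvular, matching the trigger — so the feature that spreads is place.
Manner and voice are unchanged, so the assimilation is partial, not total.
The other alternating forms pattern the same way: /β/ → [ʐ] before /ʈ/ (bilabial → retroflex, matching retroflex); /s/ → [x] before /k/ (alveolar → velar, matching velar); /z/ → [ʐ] before /ɖ/ (alveolar → retroflex, matching retroflex) — only place changes, and always toward the following segment.
Since the segment that changes precedes the conditioning segment, the assimilation is regressive.

regressive place assimilation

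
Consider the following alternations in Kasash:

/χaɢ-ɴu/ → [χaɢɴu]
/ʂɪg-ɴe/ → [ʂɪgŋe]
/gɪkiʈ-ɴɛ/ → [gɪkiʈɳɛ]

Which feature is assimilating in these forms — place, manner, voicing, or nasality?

Comparing underlying and surface forms, /ɴ/ → [ŋ] is the alternation; the neighbouring /g/ is constant.
The change uvular → velar matches the place of the preceding /g/, identifying this as place assimilation.
Checking the remaining alternation: /ɴ/ → [ɳ] after /ʈ/ (uvular → retroflex, matching retroflex) — only place changes, and always toward the preceding segment.
Nothing changes in [χaɢɴu]: there the adjacent consonants already agree in place (/ɴ/ and /ɢ/ are both uvular), so this form is consistent with the same rule.

place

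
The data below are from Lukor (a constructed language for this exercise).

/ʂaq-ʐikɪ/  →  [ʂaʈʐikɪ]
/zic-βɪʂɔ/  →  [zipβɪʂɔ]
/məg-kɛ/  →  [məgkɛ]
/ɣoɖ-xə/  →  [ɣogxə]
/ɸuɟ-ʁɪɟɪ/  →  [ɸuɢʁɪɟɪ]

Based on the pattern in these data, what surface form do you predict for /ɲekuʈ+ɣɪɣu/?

The data show regressive place assimilation: /q/ → [ʈ] before /ʐ/; /c/ → [p] before /β/; /ɖ/ → [g] before /x/; /ɟ/ → [ɢ] before /ʁ/. In each pair only place changes, matching the following consonant, while manner and voice stay constant.
No alternation appears in [məgkɛ]: there the adjacent consonants already agree in place (/g/ and /k/ are both velar), so this form is consistent with the same rule.
/ʈ/ is a voiceless retroflex stop. The following trigger /ɣ/ is velar, so /ʈ/ must become velar as well.
A voiceless velar stop is [k], so the surface segment is [k].

[ɲekukɣɪɣu]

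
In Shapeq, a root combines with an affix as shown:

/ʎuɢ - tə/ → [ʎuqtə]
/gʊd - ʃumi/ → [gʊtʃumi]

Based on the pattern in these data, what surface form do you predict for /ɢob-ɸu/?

[ɢopɸu]

The data show regressive voicing assimilation: /ɢ/ → [q] before /t/; /d/ → [t] before /ʃ/. In each pair only voicing changes, matching the following consonant, while place and manner stay constant.
/b/ is a voiced bilabial stop. The following trigger /ɸ/ is voiceless, so /b/ must become voiceless as well.
Changing only its voicing to voiceless gives [p] — the voiceless bilabial stop.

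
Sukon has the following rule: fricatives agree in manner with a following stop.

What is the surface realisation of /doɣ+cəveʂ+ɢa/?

[dogcəveʈɢa]

/ɣ/ is a voiced velar fricative. The following trigger /c/ is a stop, so /ɣ/ must become a stop as well.
The voiced velar stop is [g], so /ɣ/ → [g].
The same rule applies at the second boundary: /ʂ/ → [ʈ] next to /ɢ/.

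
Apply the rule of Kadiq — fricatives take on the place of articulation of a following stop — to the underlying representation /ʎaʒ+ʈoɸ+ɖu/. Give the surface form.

[ʎaʐʈoʂɖu]

The rule targets /ʒ/ (voiced postalveolar fricative), which sits before the trigger /ʈ/ (retroflex).
A voiced retroflex fricative is [ʐ], so the surface segment is [ʐ].
At the second juncture, /ɸ/ likewise becomes [ʂ] adjacent to /ɖ/.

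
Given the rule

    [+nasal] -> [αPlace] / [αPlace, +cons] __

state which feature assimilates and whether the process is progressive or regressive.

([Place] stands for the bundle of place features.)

progressive place assimilation

The shared variable α links the value of the place features (abbreviated [Place]) on the target to the same value on the neighbouring segment, so place is the feature that assimilates.
The conditioning segment sits to the left of the focus bar, meaning the trigger precedes the segment that changes — progressive assimilation.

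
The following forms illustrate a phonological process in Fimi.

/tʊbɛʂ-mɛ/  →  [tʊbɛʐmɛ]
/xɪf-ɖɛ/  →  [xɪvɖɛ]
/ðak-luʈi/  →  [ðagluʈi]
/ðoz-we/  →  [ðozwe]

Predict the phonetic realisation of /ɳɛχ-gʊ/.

[ɳɛʁgʊ]

The data show regressive voicing assimilation: /ʂ/ → [ʐ] before /m/; /f/ → [v] before /ɖ/; /k/ → [g] before /l/. In each pair only voicing changes, matching the following consonant, while place and manner stay constant.
No alternation appears in [ðozwe]: there the adjacent consonants already agree in voicing (/z/ and /w/ are both voiced), so this form is consistent with the same rule.
/χ/ is a voiceless uvular fricative. The following trigger /g/ is voiced, so /χ/ must become voiced as well.
The voiced uvular fricative is [ʁ], so /χ/ → [ʁ].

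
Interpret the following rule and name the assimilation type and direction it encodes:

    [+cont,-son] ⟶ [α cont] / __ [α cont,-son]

regressive manner assimilation

The shared variable α links the value of [cont] on the target to that of the neighbouring obstruent. [cont] distinguishes stops from fricatives — a manner-of-articulation feature — so this is manner assimilation.
Since the environment is written after the underscore, the trigger follows the target; the direction is regressive.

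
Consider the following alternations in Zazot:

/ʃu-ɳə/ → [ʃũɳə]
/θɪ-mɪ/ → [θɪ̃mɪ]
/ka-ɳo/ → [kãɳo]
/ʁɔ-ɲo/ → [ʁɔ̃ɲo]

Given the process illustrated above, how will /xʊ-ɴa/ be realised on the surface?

[xʊ̃ɴa]

The data show regressive nasality assimilation (vowel nasalisation): /u/ → [ũ] before /ɳ/; /ɪ/ → [ɪ̃] before /m/; /a/ → [ã] before /ɳ/; /ɔ/ → [ɔ̃] before /ɲ/ — a vowel is nasalised by an immediately following nasal consonant.
/ʊ/ sits next to the nasal /ɴ/ and is therefore nasalised to [ʊ̃].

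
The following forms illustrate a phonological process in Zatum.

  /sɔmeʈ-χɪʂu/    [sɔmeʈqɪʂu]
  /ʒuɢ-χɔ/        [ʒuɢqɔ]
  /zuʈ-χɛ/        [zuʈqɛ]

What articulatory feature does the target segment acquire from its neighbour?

manner

Underlying /χ/ is realised as [q] next to /ʈ/; /ʈ/ itself does not change.
The change fricative → stop matches the manner of the preceding /ʈ/, identifying this as manner assimilation.
The same holds elsewhere in the data: /χ/ → [q] after /ɢ/ (fricative → stop, matching a stop) — only manner changes, and always toward the preceding segment.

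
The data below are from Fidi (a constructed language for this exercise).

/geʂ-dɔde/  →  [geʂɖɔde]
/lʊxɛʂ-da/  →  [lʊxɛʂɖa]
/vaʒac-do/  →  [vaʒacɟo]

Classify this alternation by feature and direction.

The segment that alternates is /d/, which surfaces as [ɖ] when adjacent to /ʂ/.
/d/ is alveolar while /ʂ/ is retroflex; the output [ɖ] is retroflex, matching the trigger — so the feature that spreads is place.
Manner and voice are unchanged, so the assimilation is partial, not total.
The same holds elsewhere in the data: /d/ → [ɟ] after /c/ (alveolar → palatal, matching palatal) — only place changes, and always toward the preceding segment.
Since the segment that changes follows the conditioning segment, the assimilation is progressive.

progressive place assimilation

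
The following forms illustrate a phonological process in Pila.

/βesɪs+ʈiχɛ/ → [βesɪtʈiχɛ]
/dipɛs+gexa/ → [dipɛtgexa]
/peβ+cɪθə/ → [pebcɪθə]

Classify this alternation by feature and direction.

regressive manner assimilation

Comparing underlying and surface forms, /s/ → [t] is the alternation; the neighbouring /ʈ/ is constant.
The change fricative → stop matches the manner of the following /ʈ/, identifying this as manner assimilation.
Place and voice are unchanged, so the assimilation is partial, not total.
Checking the remaining alternations: /s/ → [t] before /g/ (fricative → stop, matching a stop); /β/ → [b] before /c/ (fricative → stop, matching a stop) — only manner changes, and always toward the following segment.
The trigger is the following segment, so the direction is regressive (anticipatory).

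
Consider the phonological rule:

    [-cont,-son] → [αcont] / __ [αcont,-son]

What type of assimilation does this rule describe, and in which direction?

The shared variable α links the value of [cont] on the target to that of the neighbouring obstruent. [cont] distinguishes stops from fricatives — a manner-of-articulation feature — so this is manner assimilation.
The conditioning segment sits to the right of the focus bar, meaning the trigger follows the segment that changes — regressive assimilation.

regressive manner assimilation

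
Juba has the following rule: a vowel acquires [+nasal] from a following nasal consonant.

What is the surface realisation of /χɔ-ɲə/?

[χɔ̃ɲə]

The vowel /ɔ/ is adjacent to the following nasal /ɲ/, so it acquires [+nasal] and surfaces as [ɔ̃].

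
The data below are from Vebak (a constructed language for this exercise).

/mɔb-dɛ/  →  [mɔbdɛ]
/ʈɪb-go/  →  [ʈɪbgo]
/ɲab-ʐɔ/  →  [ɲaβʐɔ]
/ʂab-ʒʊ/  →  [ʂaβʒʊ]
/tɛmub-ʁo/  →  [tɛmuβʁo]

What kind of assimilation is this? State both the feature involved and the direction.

The segment that alternates is /b/, which surfaces as [β] when adjacent to /ʐ/.
The change stop → fricative matches the manner of the following /ʐ/, identifying this as manner assimilation.
Place and voice are unchanged, so the assimilation is partial, not total.
Checking the remaining alternations: /b/ → [β] before /ʒ/ (stop → fricative, matching a fricative); /b/ → [β] before /ʁ/ (stop → fricative, matching a fricative) — only manner changes, and always toward the following segment.
No alternation appears in [mɔbdɛ], [ʈɪbgo]: there the adjacent consonants already agree in manner (/b/ and /d/ are both stops; /b/ and /g/ are both stops), so these forms are consistent with the same rule.
Since the segment that changes precedes the conditioning segment, the assimilation is regressive.

regressive manner assimilation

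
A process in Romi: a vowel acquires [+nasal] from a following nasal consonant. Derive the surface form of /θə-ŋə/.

The vowel /ə/ is adjacent to the following nasal /ŋ/, so it acquires [+nasal] and surfaces as [ə̃].

[θə̃ŋə]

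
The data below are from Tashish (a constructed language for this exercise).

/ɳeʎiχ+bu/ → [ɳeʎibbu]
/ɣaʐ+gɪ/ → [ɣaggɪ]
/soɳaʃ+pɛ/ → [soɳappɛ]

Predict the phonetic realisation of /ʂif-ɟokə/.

[ʂiɟɟokə]

The data show regressive total assimilation (/χ/ → [b] before /b/; /ʐ/ → [g] before /g/; /ʃ/ → [p] before /p/): in every case the target segment becomes identical to its following neighbour, copying more than a single feature.
/f/ is the segment targeted by the rule; it sits immediately before /ɟ/, so it assimilates completely and surfaces as [ɟ].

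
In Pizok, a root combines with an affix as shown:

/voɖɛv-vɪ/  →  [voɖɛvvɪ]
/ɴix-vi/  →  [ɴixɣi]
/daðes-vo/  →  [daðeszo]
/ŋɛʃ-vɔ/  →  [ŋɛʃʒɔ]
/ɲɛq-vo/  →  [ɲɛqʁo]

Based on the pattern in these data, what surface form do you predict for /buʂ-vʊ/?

The data show progressive place assimilation: /v/ → [ɣ] after /x/; /v/ → [z] after /s/; /v/ → [ʒ] after /ʃ/; /v/ → [ʁ] after /q/. In each pair only place changes, matching the preceding consonant, while manner and voice stay constant.
No alternation appears in [voɖɛvvɪ]: there the adjacent consonants already agree in place (/v/ and /v/ are both labiodental), so this form is consistent with the same rule.
The rule targets /v/ (voiced labiodental fricative), which sits after the trigger /ʂ/ (retroflex).
The voiced retroflex fricative is [ʐ], so /v/ → [ʐ].

[buʂʐʊ]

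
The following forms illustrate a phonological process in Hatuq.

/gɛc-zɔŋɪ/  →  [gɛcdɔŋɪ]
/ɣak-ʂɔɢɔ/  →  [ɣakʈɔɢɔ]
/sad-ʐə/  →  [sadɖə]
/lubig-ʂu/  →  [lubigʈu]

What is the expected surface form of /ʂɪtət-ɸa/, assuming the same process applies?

The data show progressive manner assimilation: /z/ → [d] after /c/; /ʂ/ → [ʈ] after /k/; /ʐ/ → [ɖ] after /d/; /ʂ/ → [ʈ] after /g/. In each pair only manner changes, matching the preceding consonant, while place and voice stay constant.
/ɸ/ is a voiceless bilabial fricative. The preceding trigger /t/ is a stop, so /ɸ/ must become a stop as well.
A voiceless bilabial stop is [p], so the surface segment is [p].

[ʂɪtətpa]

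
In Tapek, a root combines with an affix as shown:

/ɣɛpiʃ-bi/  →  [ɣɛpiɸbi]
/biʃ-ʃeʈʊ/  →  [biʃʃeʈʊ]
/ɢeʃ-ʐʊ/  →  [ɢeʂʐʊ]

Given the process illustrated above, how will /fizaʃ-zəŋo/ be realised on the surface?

The data show regressive place assimilation: /ʃ/ → [ɸ] before /b/; /ʃ/ → [ʂ] before /ʐ/. In each pair only place changes, matching the following consonant, while manner and voice stay constant.
Nothing changes in [biʃʃeʈʊ]: there the adjacent consonants already agree in place (/ʃ/ and /ʃ/ are both postalveolar), so this form is consistent with the same rule.
The rule targets /ʃ/ (voiceless postalveolar fricative), which sits before the trigger /z/ (alveolar).
A voiceless alveolar fricative is [s], so the surface segment is [s].

[fizaszəŋo]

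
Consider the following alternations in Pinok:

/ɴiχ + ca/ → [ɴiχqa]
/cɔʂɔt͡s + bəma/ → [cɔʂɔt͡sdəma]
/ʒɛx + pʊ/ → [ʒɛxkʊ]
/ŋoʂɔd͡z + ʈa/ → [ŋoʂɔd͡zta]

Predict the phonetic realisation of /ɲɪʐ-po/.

[ɲɪʐʈo]

The data show progressive place assimilation: /c/ → [q] after /χ/; /b/ → [d] after /t͡s/; /p/ → [k] after /x/; /ʈ/ → [t] after /d͡z/. In each pair only place changes, matching the preceding consonant, while manner and voice stay constant.
The rule targets /p/ (voiceless bilabial stop), which sits after the trigger /ʐ/ (retroflex).
The voiceless retroflex stop is [ʈ], so /p/ → [ʈ].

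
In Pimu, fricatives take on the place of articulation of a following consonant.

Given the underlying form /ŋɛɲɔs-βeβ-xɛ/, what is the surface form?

[ŋɛɲɔɸβeɣxɛ]

/s/ is a voiceless alveolar fricative. The following trigger /β/ is bilabial, so /s/ must become bilabial as well.
A voiceless bilabial fricative is [ɸ], so the surface segment is [ɸ].
The same rule applies at the second boundary: /β/ → [ɣ] next to /x/.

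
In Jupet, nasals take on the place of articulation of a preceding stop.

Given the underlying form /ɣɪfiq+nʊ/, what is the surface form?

/n/ is a voiced alveolar nasal. The preceding trigger /q/ is uvular, so /n/ must become uvular as well.
The voiced uvular nasal is [ɴ], so /n/ → [ɴ].

[ɣɪfiqɴʊ]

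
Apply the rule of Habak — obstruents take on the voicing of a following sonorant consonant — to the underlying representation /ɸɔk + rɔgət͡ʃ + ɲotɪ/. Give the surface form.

[ɸɔgrɔgəd͡ʒɲotɪ]

The rule targets /k/ (voiceless velar stop), which sits before the trigger /r/ (voiced).
The voiced velar stop is [g], so /k/ → [g].
The same rule applies at the second boundary: /t͡ʃ/ → [d͡ʒ] next to /ɲ/.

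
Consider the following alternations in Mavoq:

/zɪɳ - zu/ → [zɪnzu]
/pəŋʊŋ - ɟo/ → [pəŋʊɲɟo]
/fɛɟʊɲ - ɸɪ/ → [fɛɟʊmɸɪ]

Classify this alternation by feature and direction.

The segment that alternates is /ɳ/, which surfaces as [n] when adjacent to /z/.
/ɳ/ is retroflex while /z/ is alveolar; the output [n] is alveolar, matching the trigger — so the feature that spreads is place.
Manner and voice are unchanged, so the assimilation is partial, not total.
The other alternating forms pattern the same way: /ŋ/ → [ɲ] before /ɟ/ (velar → palatal, matching palatal); /ɲ/ → [m] before /ɸ/ (palatal → bilabial, matching bilabial) — only place changes, and always toward the following segment.
The trigger is the following segment, so the direction is regressive (anticipatory).

regressive place assimilation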